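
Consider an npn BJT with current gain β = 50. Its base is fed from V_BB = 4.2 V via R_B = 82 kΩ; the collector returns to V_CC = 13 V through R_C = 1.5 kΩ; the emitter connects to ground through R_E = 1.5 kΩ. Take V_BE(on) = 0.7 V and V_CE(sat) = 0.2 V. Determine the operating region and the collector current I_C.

Assume active. Base-emitter loop: I_B = (V_BB − V_BE)/(R_B + (β+1)R_E) = (4.2 − 0.7)/(82 + 51×1.5) = 0.0221 mA.
I_C = β·I_B = 50×0.0221 = 1.1 mA.
V_CE = V_CC − I_C·R_C − I_E·R_E = 13 − 1.1×1.5 − 1.13×1.5 = 9.65 V > V_CE(sat), so the active-region assumption holds.

active; I_C ≈ 1.1 mA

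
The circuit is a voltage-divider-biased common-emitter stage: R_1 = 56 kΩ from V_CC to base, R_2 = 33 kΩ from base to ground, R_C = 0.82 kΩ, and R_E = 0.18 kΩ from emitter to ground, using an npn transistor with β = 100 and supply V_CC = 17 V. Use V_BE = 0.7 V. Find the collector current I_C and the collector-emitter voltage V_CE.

I_C ≈ 14 mA, V_CE ≈ 2.6 V

Thevenize the base divider: V_Th = V_CC·R_2/(R_1+R_2) = 17×33/89 = 6.3 V, R_Th = R_1‖R_2 = 20.8 kΩ.
Base-emitter loop: V_Th = I_B·R_Th + V_BE + (β+1)I_B·R_E, so I_B = (6.3 − 0.7) / (20.8 + 101×0.18) = 0.144 mA.
I_C = β·I_B = 100×0.144 = 14.4 mA, and I_E = (β+1)I_B = 14.5 mA.
V_CE = V_CC − I_C·R_C − I_E·R_E = 17 − 14.4×0.82 − 14.5×0.18 = 2.59 V.
V_CE = 2.59 V > 0.2 V confirms active-region operation.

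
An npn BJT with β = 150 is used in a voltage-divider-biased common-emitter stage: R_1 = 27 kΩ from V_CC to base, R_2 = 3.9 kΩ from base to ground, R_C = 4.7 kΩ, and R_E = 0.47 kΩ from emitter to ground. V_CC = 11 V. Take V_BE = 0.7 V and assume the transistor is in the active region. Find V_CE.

Thevenize the base divider: V_Th = V_CC·R_2/(R_1+R_2) = 11×3.9/30.9 = 1.39 V, R_Th = R_1‖R_2 = 3.41 kΩ.
Base-emitter loop: V_Th = I_B·R_Th + V_BE + (β+1)I_B·R_E, so I_B = (1.39 − 0.7) / (3.41 + 151×0.47) = 0.00925 mA.
I_C = β·I_B = 150×0.00925 = 1.39 mA, and I_E = (β+1)I_B = 1.4 mA.
V_CE = V_CC − I_C·R_C − I_E·R_E = 11 − 1.39×4.7 − 1.4×0.47 = 3.82 V.
V_CE = 3.82 V > 0.2 V confirms active-region operation.

V_CE ≈ 3.8 V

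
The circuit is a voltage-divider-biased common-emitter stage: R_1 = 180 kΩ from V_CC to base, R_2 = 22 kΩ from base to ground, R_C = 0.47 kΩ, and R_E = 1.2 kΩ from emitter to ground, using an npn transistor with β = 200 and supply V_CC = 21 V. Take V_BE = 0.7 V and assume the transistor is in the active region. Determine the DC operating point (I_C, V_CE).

I_C ≈ 1.2 mA, V_CE ≈ 19 V

Thevenize the base divider: V_Th = V_CC·R_2/(R_1+R_2) = 21×22/202 = 2.29 V, R_Th = R_1‖R_2 = 19.6 kΩ.
Base-emitter loop: V_Th = I_B·R_Th + V_BE + (β+1)I_B·R_E, so I_B = (2.29 − 0.7) / (19.6 + 201×1.2) = 0.00609 mA.
I_C = β·I_B = 200×0.00609 = 1.22 mA, and I_E = (β+1)I_B = 1.22 mA.
V_CE = V_CC − I_C·R_C − I_E·R_E = 21 − 1.22×0.47 − 1.22×1.2 = 19 V.
V_CE = 19 V > 0.2 V confirms active-region operation.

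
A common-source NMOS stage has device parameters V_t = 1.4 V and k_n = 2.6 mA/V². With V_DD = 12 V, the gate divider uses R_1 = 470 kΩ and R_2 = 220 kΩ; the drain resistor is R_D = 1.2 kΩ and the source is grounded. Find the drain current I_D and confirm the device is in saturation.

I_D ≈ 7.7 mA

V_G = V_DD·R_2/(R_1+R_2) = 12×220/690 = 3.83 V. With the source grounded, V_GS = V_G = 3.83 V.
Assume saturation: I_D = (k_n/2)(V_GS − V_t)² = (2.6/2)×(3.83 − 1.4)² = 1.3×2.43² = 7.65 mA.
V_DS = V_DD − I_D·R_D = 12 − 7.65×1.2 = 2.82 V.
Saturation requires V_DS ≥ V_GS − V_t = 2.43 V; 2.82 ≥ 2.43 ✓.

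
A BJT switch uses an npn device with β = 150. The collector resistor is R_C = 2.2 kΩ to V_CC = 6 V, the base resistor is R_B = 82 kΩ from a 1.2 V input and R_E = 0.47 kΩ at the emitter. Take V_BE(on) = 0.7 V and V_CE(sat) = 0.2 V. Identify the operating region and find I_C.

Assume active. Base-emitter loop: I_B = (V_BB − V_BE)/(R_B + (β+1)R_E) = (1.2 − 0.7)/(82 + 151×0.47) = 0.00327 mA.
I_C = β·I_B = 150×0.00327 = 0.49 mA.
V_CE = V_CC − I_C·R_C − I_E·R_E = 6 − 0.49×2.2 − 0.494×0.47 = 4.69 V > V_CE(sat), so the active-region assumption holds.

active; I_C ≈ 0.49 mA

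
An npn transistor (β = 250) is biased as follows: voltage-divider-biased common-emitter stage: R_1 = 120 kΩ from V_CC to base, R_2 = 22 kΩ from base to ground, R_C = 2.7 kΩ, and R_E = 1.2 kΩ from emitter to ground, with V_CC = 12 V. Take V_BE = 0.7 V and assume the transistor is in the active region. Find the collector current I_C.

Thevenize the base divider: V_Th = V_CC·R_2/(R_1+R_2) = 12×22/142 = 1.86 V, R_Th = R_1‖R_2 = 18.6 kΩ.
Base-emitter loop: V_Th = I_B·R_Th + V_BE + (β+1)I_B·R_E, so I_B = (1.86 − 0.7) / (18.6 + 251×1.2) = 0.00362 mA.
I_C = β·I_B = 250×0.00362 = 0.906 mA, and I_E = (β+1)I_B = 0.91 mA.
V_CE = V_CC − I_C·R_C − I_E·R_E = 12 − 0.906×2.7 − 0.91×1.2 = 8.46 V.
V_CE = 8.46 V > 0.2 V confirms active-region operation.

I_C ≈ 0.91 mA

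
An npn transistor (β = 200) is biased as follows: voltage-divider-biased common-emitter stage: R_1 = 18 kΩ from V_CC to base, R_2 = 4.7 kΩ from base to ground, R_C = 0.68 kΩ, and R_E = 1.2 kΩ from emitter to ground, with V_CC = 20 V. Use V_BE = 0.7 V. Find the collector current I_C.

I_C ≈ 2.8 mA

Thevenize the base divider: V_Th = V_CC·R_2/(R_1+R_2) = 20×4.7/22.7 = 4.14 V, R_Th = R_1‖R_2 = 3.73 kΩ.
Base-emitter loop: V_Th = I_B·R_Th + V_BE + (β+1)I_B·R_E, so I_B = (4.14 − 0.7) / (3.73 + 201×1.2) = 0.014 mA.
I_C = β·I_B = 200×0.014 = 2.81 mA, and I_E = (β+1)I_B = 2.82 mA.
V_CE = V_CC − I_C·R_C − I_E·R_E = 20 − 2.81×0.68 − 2.82×1.2 = 14.7 V.
V_CE = 14.7 V > 0.2 V confirms active-region operation.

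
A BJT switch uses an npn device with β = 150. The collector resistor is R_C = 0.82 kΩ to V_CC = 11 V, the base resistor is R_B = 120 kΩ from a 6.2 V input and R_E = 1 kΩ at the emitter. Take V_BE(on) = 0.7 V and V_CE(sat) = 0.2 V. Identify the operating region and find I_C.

active; I_C ≈ 3 mA

Assume active. Base-emitter loop: I_B = (V_BB − V_BE)/(R_B + (β+1)R_E) = (6.2 − 0.7)/(120 + 151×1) = 0.0203 mA.
I_C = β·I_B = 150×0.0203 = 3.04 mA.
V_CE = V_CC − I_C·R_C − I_E·R_E = 11 − 3.04×0.82 − 3.06×1 = 5.44 V > V_CE(sat), so the active-region assumption holds.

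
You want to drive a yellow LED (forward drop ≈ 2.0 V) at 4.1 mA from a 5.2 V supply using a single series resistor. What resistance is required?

R ≈ 0.78 kΩ

The resistor drops V_S − V_D = 5.2 − 2.0 = 3.2 V at 4.1 mA.
R = 3.2 V / 4.1 mA = 0.78 kΩ.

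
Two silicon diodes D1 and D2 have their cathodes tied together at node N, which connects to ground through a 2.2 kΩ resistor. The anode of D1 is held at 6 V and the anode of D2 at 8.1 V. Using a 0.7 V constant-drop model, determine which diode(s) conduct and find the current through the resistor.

Only D2 conducts; I_R ≈ 3.4 mA

Assume both conduct. Then node N would need to be at both 6−0.7 = 5.3 V and 8.1−0.7 = 7.4 V, which is impossible.
Assume only D2 conducts: V_N = 8.1 − 0.7 = 7.4 V, so I_R = 7.4/2.2 = 3.36 mA.
Check D1: its anode-to-cathode voltage is 6 − 7.4 = -1.4 V < 0.7 V, so it is off. The assumption is consistent.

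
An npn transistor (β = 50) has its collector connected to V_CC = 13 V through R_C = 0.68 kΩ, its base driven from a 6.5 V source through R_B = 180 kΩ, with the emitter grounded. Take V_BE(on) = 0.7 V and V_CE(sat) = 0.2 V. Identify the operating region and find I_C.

Assume active. Base-emitter loop: I_B = (V_BB − V_BE)/R_B = (6.5 − 0.7)/180 = 0.0322 mA.
I_C = β·I_B = 50×0.0322 = 1.61 mA.
V_CE = V_CC − I_C·R_C = 13 − 1.61×0.68 = 11.9 V > V_CE(sat), so the active-region assumption holds.

active; I_C ≈ 1.6 mA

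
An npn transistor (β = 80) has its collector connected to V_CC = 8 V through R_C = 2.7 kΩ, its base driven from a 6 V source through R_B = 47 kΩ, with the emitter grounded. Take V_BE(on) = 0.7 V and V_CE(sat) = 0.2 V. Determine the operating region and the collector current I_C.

Assume active: I_B = (6 − 0.7)/47 = 0.113 mA, giving I_C = β·I_B = 9.02 mA.
But then V_CE = 8 − 9.02×2.7 = -16.4 V < V_CE(sat) = 0.2 V — impossible in the active region.
So the transistor is saturated. With V_CE = 0.2 V, I_C = (V_CC − 0.2)/R_C = 7.8/2.7 = 2.89 mA.
Check: β·I_B = 9.02 mA > I_C = 2.89 mA, confirming saturation.

saturation; I_C ≈ 2.9 mA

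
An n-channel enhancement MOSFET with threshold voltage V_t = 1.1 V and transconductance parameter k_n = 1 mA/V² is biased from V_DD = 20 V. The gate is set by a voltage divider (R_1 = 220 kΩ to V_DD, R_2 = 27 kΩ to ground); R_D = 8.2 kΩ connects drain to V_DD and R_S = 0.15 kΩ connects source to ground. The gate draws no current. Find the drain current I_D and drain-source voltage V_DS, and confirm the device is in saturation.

I_D ≈ 0.51 mA, V_DS ≈ 16 V

V_G = V_DD·R_2/(R_1+R_2) = 20×27/247 = 2.19 V.
Assume saturation: I_D = (k_n/2)(V_GS − V_t)² with V_GS = V_G − I_D·R_S = 2.19 − 0.15·I_D.
Substituting gives 0.0112·I_D² − 1.16·I_D + 0.59 = 0, with roots I_D = 0.51 or 103 mA.
The root I_D = 103 mA gives V_GS = -13.2 V ≤ V_t, so take I_D = 0.51 mA.
Then V_GS = 2.11 V and V_DS = V_DD − I_D(R_D+R_S) = 20 − 0.51×8.35 = 15.7 V.
Saturation requires V_DS ≥ V_GS − V_t = 1.01 V; 15.7 ≥ 1.01 ✓.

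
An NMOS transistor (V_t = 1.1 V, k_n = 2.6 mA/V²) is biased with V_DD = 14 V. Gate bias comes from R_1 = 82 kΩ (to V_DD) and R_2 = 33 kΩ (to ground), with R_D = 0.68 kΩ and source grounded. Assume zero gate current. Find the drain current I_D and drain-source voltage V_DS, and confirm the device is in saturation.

I_D ≈ 11 mA, V_DS ≈ 6.5 V

V_G = V_DD·R_2/(R_1+R_2) = 14×33/115 = 4.02 V. With the source grounded, V_GS = V_G = 4.02 V.
Assume saturation: I_D = (k_n/2)(V_GS − V_t)² = (2.6/2)×(4.02 − 1.1)² = 1.3×2.92² = 11.1 mA.
V_DS = V_DD − I_D·R_D = 14 − 11.1×0.68 = 6.48 V.
Saturation requires V_DS ≥ V_GS − V_t = 2.92 V; 6.48 ≥ 2.92 ✓.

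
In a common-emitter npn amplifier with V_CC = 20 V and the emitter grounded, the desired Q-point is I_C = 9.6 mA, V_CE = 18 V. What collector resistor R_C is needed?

R_C ≈ 0.21 kΩ

Collector loop: V_CC = I_C·R_C + V_CE.
R_C = (V_CC − V_CE)/I_C = (20 − 18)/9.6 = 0.208 kΩ.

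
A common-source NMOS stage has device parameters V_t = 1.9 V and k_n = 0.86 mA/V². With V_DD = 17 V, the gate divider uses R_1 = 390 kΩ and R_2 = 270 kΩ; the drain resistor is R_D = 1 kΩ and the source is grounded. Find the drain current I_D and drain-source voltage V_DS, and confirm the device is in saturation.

I_D ≈ 11 mA, V_DS ≈ 6 V

V_G = V_DD·R_2/(R_1+R_2) = 17×270/660 = 6.95 V. With the source grounded, V_GS = V_G = 6.95 V.
Assume saturation: I_D = (k_n/2)(V_GS − V_t)² = (0.86/2)×(6.95 − 1.9)² = 0.43×5.05² = 11 mA.
V_DS = V_DD − I_D·R_D = 17 − 11×1 = 6.01 V.
Saturation requires V_DS ≥ V_GS − V_t = 5.05 V; 6.01 ≥ 5.05 ✓.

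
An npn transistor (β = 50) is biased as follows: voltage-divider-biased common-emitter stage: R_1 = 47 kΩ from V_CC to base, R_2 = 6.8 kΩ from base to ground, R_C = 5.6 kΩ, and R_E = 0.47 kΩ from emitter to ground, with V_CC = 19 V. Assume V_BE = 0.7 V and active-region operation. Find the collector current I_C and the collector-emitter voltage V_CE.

Thevenize the base divider: V_Th = V_CC·R_2/(R_1+R_2) = 19×6.8/53.8 = 2.4 V, R_Th = R_1‖R_2 = 5.94 kΩ.
Base-emitter loop: V_Th = I_B·R_Th + V_BE + (β+1)I_B·R_E, so I_B = (2.4 − 0.7) / (5.94 + 51×0.47) = 0.0569 mA.
I_C = β·I_B = 50×0.0569 = 2.84 mA, and I_E = (β+1)I_B = 2.9 mA.
V_CE = V_CC − I_C·R_C − I_E·R_E = 19 − 2.84×5.6 − 2.9×0.47 = 1.71 V.
V_CE = 1.71 V > 0.2 V confirms active-region operation.

I_C ≈ 2.8 mA, V_CE ≈ 1.7 V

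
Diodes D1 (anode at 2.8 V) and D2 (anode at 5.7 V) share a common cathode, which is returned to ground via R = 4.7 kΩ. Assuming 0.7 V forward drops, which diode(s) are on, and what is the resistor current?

Only D2 conducts; I_R ≈ 1.1 mA

Assume both conduct. Then node N would need to be at both 2.8−0.7 = 2.1 V and 5.7−0.7 = 5 V, which is impossible.
Assume only D2 conducts: V_N = 5.7 − 0.7 = 5 V, so I_R = 5/4.7 = 1.06 mA.
Check D1: its anode-to-cathode voltage is 2.8 − 5 = -2.2 V < 0.7 V, so it is off. The assumption is consistent.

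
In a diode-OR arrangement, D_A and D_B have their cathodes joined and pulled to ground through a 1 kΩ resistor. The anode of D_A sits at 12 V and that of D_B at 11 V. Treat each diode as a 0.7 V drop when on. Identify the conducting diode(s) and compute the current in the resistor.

Only D_A conducts; I_R ≈ 11 mA

Assume both conduct. Then node N would need to be at both 12−0.7 = 11.3 V and 11−0.7 = 10.3 V, which is impossible.
Assume only D_A conducts: V_N = 12 − 0.7 = 11.3 V, so I_R = 11.3/1 = 11.3 mA.
Check D_B: its anode-to-cathode voltage is 11 − 11.3 = -0.3 V < 0.7 V, so it is off. The assumption is consistent.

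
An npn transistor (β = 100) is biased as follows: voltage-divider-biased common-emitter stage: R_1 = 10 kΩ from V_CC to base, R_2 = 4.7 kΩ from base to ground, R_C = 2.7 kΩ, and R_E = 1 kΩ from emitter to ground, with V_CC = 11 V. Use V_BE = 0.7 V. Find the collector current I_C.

Thevenize the base divider: V_Th = V_CC·R_2/(R_1+R_2) = 11×4.7/14.7 = 3.52 V, R_Th = R_1‖R_2 = 3.2 kΩ.
Base-emitter loop: V_Th = I_B·R_Th + V_BE + (β+1)I_B·R_E, so I_B = (3.52 − 0.7) / (3.2 + 101×1) = 0.027 mA.
I_C = β·I_B = 100×0.027 = 2.7 mA, and I_E = (β+1)I_B = 2.73 mA.
V_CE = V_CC − I_C·R_C − I_E·R_E = 11 − 2.7×2.7 − 2.73×1 = 0.97 V.
V_CE = 0.97 V > 0.2 V confirms active-region operation.

I_C ≈ 2.7 mA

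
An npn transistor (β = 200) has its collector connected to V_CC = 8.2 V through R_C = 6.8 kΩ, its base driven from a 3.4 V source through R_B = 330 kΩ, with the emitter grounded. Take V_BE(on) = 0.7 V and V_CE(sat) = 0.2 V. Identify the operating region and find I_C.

Assume active: I_B = (3.4 − 0.7)/330 = 0.00818 mA, giving I_C = β·I_B = 1.64 mA.
But then V_CE = 8.2 − 1.64×6.8 = -2.93 V < V_CE(sat) = 0.2 V — impossible in the active region.
So the transistor is saturated. With V_CE = 0.2 V, I_C = (V_CC − 0.2)/R_C = 8/6.8 = 1.18 mA.
Check: β·I_B = 1.64 mA > I_C = 1.18 mA, confirming saturation.

saturation; I_C ≈ 1.2 mA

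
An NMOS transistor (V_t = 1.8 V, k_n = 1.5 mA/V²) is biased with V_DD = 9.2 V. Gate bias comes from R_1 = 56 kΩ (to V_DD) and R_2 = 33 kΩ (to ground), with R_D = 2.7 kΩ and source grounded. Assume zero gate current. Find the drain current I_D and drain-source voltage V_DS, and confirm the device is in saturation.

I_D ≈ 1.9 mA, V_DS ≈ 3.9 V

V_G = V_DD·R_2/(R_1+R_2) = 9.2×33/89 = 3.41 V. With the source grounded, V_GS = V_G = 3.41 V.
Assume saturation: I_D = (k_n/2)(V_GS − V_t)² = (1.5/2)×(3.41 − 1.8)² = 0.75×1.61² = 1.95 mA.
V_DS = V_DD − I_D·R_D = 9.2 − 1.95×2.7 = 3.94 V.
Saturation requires V_DS ≥ V_GS − V_t = 1.61 V; 3.94 ≥ 1.61 ✓.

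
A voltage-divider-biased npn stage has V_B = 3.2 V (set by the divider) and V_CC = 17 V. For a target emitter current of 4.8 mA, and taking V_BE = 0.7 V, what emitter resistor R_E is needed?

V_E = V_B − V_BE = 3.2 − 0.7 = 2.5 V.
R_E = V_E / I_E = 2.5 / 4.8 = 0.521 kΩ.

R_E ≈ 0.52 kΩ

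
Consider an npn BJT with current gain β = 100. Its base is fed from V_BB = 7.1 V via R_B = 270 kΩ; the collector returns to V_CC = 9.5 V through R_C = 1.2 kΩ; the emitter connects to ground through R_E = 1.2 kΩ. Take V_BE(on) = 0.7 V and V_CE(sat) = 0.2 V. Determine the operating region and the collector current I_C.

active; I_C ≈ 1.6 mA

Assume active. Base-emitter loop: I_B = (V_BB − V_BE)/(R_B + (β+1)R_E) = (7.1 − 0.7)/(270 + 101×1.2) = 0.0164 mA.
I_C = β·I_B = 100×0.0164 = 1.64 mA.
V_CE = V_CC − I_C·R_C − I_E·R_E = 9.5 − 1.64×1.2 − 1.65×1.2 = 5.55 V > V_CE(sat), so the active-region assumption holds.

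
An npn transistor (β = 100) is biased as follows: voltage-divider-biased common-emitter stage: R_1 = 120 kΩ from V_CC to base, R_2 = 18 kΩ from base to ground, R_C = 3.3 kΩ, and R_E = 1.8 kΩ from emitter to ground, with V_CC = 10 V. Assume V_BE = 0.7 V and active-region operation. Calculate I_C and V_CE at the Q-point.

I_C ≈ 0.31 mA, V_CE ≈ 8.4 V

Thevenize the base divider: V_Th = V_CC·R_2/(R_1+R_2) = 10×18/138 = 1.3 V, R_Th = R_1‖R_2 = 15.7 kΩ.
Base-emitter loop: V_Th = I_B·R_Th + V_BE + (β+1)I_B·R_E, so I_B = (1.3 − 0.7) / (15.7 + 101×1.8) = 0.00306 mA.
I_C = β·I_B = 100×0.00306 = 0.306 mA, and I_E = (β+1)I_B = 0.309 mA.
V_CE = V_CC − I_C·R_C − I_E·R_E = 10 − 0.306×3.3 − 0.309×1.8 = 8.43 V.
V_CE = 8.43 V > 0.2 V confirms active-region operation.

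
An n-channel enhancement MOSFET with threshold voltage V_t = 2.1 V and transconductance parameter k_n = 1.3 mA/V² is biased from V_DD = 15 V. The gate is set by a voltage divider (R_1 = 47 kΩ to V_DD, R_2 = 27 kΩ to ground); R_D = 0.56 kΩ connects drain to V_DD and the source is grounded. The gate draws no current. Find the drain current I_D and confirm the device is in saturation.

V_G = V_DD·R_2/(R_1+R_2) = 15×27/74 = 5.47 V. With the source grounded, V_GS = V_G = 5.47 V.
Assume saturation: I_D = (k_n/2)(V_GS − V_t)² = (1.3/2)×(5.47 − 2.1)² = 0.65×3.37² = 7.4 mA.
V_DS = V_DD − I_D·R_D = 15 − 7.4×0.56 = 10.9 V.
Saturation requires V_DS ≥ V_GS − V_t = 3.37 V; 10.9 ≥ 3.37 ✓.

I_D ≈ 7.4 mA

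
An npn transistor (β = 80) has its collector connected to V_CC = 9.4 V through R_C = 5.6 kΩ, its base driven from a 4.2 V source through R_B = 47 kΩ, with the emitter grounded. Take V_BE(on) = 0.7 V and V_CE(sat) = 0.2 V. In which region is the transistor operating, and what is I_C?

Assume active: I_B = (4.2 − 0.7)/47 = 0.0745 mA, giving I_C = β·I_B = 5.96 mA.
But then V_CE = 9.4 − 5.96×5.6 = -24 V < V_CE(sat) = 0.2 V — impossible in the active region.
So the transistor is saturated. With V_CE = 0.2 V, I_C = (V_CC − 0.2)/R_C = 9.2/5.6 = 1.64 mA.
Check: β·I_B = 5.96 mA > I_C = 1.64 mA, confirming saturation.

saturation; I_C ≈ 1.6 mA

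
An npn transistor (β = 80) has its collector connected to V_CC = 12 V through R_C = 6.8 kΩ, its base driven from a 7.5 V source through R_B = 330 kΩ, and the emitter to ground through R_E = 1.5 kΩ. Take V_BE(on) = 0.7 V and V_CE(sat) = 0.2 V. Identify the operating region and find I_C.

active; I_C ≈ 1.2 mA

Assume active. Base-emitter loop: I_B = (V_BB − V_BE)/(R_B + (β+1)R_E) = (7.5 − 0.7)/(330 + 81×1.5) = 0.0151 mA.
I_C = β·I_B = 80×0.0151 = 1.2 mA.
V_CE = V_CC − I_C·R_C − I_E·R_E = 12 − 1.2×6.8 − 1.22×1.5 = 1.98 V > V_CE(sat), so the active-region assumption holds.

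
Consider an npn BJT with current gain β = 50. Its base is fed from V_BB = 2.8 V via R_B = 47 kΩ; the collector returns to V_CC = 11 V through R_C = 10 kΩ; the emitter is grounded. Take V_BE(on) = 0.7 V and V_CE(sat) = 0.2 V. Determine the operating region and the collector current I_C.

saturation; I_C ≈ 1.1 mA

Assume active: I_B = (2.8 − 0.7)/47 = 0.0447 mA, giving I_C = β·I_B = 2.23 mA.
But then V_CE = 11 − 2.23×10 = -11.3 V < V_CE(sat) = 0.2 V — impossible in the active region.
So the transistor is saturated. With V_CE = 0.2 V, I_C = (V_CC − 0.2)/R_C = 10.8/10 = 1.08 mA.
Check: β·I_B = 2.23 mA > I_C = 1.08 mA, confirming saturation.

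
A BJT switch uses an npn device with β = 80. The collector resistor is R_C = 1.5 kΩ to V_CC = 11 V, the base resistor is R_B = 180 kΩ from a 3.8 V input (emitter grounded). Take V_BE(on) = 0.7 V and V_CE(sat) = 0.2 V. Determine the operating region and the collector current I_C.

active; I_C ≈ 1.4 mA

Assume active. Base-emitter loop: I_B = (V_BB − V_BE)/R_B = (3.8 − 0.7)/180 = 0.0172 mA.
I_C = β·I_B = 80×0.0172 = 1.38 mA.
V_CE = V_CC − I_C·R_C = 11 − 1.38×1.5 = 8.93 V > V_CE(sat), so the active-region assumption holds.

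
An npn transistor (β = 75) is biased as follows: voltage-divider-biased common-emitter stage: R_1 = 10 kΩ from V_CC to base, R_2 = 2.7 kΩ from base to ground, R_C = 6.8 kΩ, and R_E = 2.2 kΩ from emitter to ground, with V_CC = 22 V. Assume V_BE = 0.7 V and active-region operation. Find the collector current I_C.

I_C ≈ 1.8 mA

Thevenize the base divider: V_Th = V_CC·R_2/(R_1+R_2) = 22×2.7/12.7 = 4.68 V, R_Th = R_1‖R_2 = 2.13 kΩ.
Base-emitter loop: V_Th = I_B·R_Th + V_BE + (β+1)I_B·R_E, so I_B = (4.68 − 0.7) / (2.13 + 76×2.2) = 0.0235 mA.
I_C = β·I_B = 75×0.0235 = 1.76 mA, and I_E = (β+1)I_B = 1.79 mA.
V_CE = V_CC − I_C·R_C − I_E·R_E = 22 − 1.76×6.8 − 1.79×2.2 = 6.09 V.
V_CE = 6.09 V > 0.2 V confirms active-region operation.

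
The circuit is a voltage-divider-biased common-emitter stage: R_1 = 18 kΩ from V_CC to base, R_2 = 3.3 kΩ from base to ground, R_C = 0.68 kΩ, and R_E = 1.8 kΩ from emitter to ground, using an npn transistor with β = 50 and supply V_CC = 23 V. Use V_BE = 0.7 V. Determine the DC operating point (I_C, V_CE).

Thevenize the base divider: V_Th = V_CC·R_2/(R_1+R_2) = 23×3.3/21.3 = 3.56 V, R_Th = R_1‖R_2 = 2.79 kΩ.
Base-emitter loop: V_Th = I_B·R_Th + V_BE + (β+1)I_B·R_E, so I_B = (3.56 − 0.7) / (2.79 + 51×1.8) = 0.0303 mA.
I_C = β·I_B = 50×0.0303 = 1.51 mA, and I_E = (β+1)I_B = 1.54 mA.
V_CE = V_CC − I_C·R_C − I_E·R_E = 23 − 1.51×0.68 − 1.54×1.8 = 19.2 V.
V_CE = 19.2 V > 0.2 V confirms active-region operation.

I_C ≈ 1.5 mA, V_CE ≈ 19 V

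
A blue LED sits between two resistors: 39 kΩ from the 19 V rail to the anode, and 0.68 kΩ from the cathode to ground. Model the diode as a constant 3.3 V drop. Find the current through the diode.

I ≈ 0.4 mA

The two resistors are in series with the diode, so KVL gives 19 = I·39 + 3.3 + I·0.68.
I = (19 − 3.3) / (39 + 0.68) kΩ = 15.7 / 39.7 = 0.396 mA.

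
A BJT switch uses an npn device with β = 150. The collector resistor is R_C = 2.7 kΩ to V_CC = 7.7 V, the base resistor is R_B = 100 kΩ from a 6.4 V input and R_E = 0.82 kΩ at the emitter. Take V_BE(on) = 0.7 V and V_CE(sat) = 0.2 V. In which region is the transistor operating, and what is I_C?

saturation; I_C ≈ 2.1 mA

Assume active: I_B = (6.4 − 0.7)/(100 + 151×0.82) = 0.0255 mA, I_C = β·I_B = 3.82 mA.
Then V_CE = 7.7 − 3.82×2.7 − 3.85×0.82 = -5.77 V < 0.2 V — the active assumption fails.
Re-solve with V_CE = 0.2 V. KCL at the emitter: V_E/R_E = (V_BB−0.7−V_E)/R_B + (V_CC−0.2−V_E)/R_C, giving V_E = 1.77 V.
I_C = (V_CC − 0.2 − V_E)/R_C = (7.5 − 1.77)/2.7 = 2.12 mA.
Check: I_B = (5.7 − 1.77)/100 = 0.0393 mA, and β·I_B = 5.89 mA > I_C, confirming saturation.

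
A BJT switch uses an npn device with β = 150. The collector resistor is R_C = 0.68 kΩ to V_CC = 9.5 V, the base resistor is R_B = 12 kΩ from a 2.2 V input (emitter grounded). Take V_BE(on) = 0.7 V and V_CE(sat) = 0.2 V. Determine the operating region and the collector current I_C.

Assume active: I_B = (2.2 − 0.7)/12 = 0.125 mA, giving I_C = β·I_B = 18.8 mA.
But then V_CE = 9.5 − 18.8×0.68 = -3.25 V < V_CE(sat) = 0.2 V — impossible in the active region.
So the transistor is saturated. With V_CE = 0.2 V, I_C = (V_CC − 0.2)/R_C = 9.3/0.68 = 13.7 mA.
Check: β·I_B = 18.8 mA > I_C = 13.7 mA, confirming saturation.

saturation; I_C ≈ 14 mA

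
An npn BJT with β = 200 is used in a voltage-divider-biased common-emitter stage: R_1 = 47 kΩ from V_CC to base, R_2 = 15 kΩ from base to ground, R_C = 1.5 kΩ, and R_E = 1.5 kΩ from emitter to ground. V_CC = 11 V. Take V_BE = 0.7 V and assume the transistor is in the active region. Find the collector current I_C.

I_C ≈ 1.3 mA

Thevenize the base divider: V_Th = V_CC·R_2/(R_1+R_2) = 11×15/62 = 2.66 V, R_Th = R_1‖R_2 = 11.4 kΩ.
Base-emitter loop: V_Th = I_B·R_Th + V_BE + (β+1)I_B·R_E, so I_B = (2.66 − 0.7) / (11.4 + 201×1.5) = 0.00627 mA.
I_C = β·I_B = 200×0.00627 = 1.25 mA, and I_E = (β+1)I_B = 1.26 mA.
V_CE = V_CC − I_C·R_C − I_E·R_E = 11 − 1.25×1.5 − 1.26×1.5 = 7.23 V.
V_CE = 7.23 V > 0.2 V confirms active-region operation.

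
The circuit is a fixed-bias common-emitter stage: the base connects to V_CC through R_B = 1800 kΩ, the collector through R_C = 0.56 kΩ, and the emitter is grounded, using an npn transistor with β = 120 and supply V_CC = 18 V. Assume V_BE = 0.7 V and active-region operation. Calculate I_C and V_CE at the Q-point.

Base loop: V_CC = I_B·R_B + V_BE, so I_B = (18 − 0.7)/1800 kΩ = 0.00961 mA.
In the active region I_C = β·I_B = 120 × 0.00961 = 1.15 mA.
Collector loop: V_CE = V_CC − I_C·R_C = 18 − 1.15×0.56 = 17.4 V.
Since V_CE = 17.4 V > V_CE(sat) ≈ 0.2 V, the transistor is in the active region as assumed.

I_C ≈ 1.2 mA, V_CE ≈ 17 V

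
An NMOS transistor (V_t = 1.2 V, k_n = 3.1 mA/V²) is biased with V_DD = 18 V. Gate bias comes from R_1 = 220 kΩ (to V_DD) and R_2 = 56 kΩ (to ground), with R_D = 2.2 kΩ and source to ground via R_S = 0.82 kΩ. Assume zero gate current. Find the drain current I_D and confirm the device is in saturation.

V_G = V_DD·R_2/(R_1+R_2) = 18×56/276 = 3.65 V.
Assume saturation: I_D = (k_n/2)(V_GS − V_t)² with V_GS = V_G − I_D·R_S = 3.65 − 0.82·I_D.
Substituting gives 1.04·I_D² − 7.23·I_D + 9.32 = 0, with roots I_D = 1.71 or 5.23 mA.
The root I_D = 5.23 mA gives V_GS = -0.637 V ≤ V_t, so take I_D = 1.71 mA.
Then V_GS = 2.25 V and V_DS = V_DD − I_D(R_D+R_S) = 18 − 1.71×3.02 = 12.8 V.
Saturation requires V_DS ≥ V_GS − V_t = 1.05 V; 12.8 ≥ 1.05 ✓.

I_D ≈ 1.7 mA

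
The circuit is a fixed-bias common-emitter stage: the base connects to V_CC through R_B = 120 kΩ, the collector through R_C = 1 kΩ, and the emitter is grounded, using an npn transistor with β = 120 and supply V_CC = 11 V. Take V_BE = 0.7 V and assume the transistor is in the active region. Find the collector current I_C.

Base loop: V_CC = I_B·R_B + V_BE, so I_B = (11 − 0.7)/120 kΩ = 0.0858 mA.
In the active region I_C = β·I_B = 120 × 0.0858 = 10.3 mA.
Collector loop: V_CE = V_CC − I_C·R_C = 11 − 10.3×1 = 0.7 V.
Since V_CE = 0.7 V > V_CE(sat) ≈ 0.2 V, the transistor is in the active region as assumed.

I_C ≈ 10 mA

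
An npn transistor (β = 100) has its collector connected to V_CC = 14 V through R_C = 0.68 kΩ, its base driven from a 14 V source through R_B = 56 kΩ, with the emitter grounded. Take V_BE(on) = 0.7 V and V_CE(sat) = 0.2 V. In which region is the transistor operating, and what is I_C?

Assume active: I_B = (14 − 0.7)/56 = 0.238 mA, giving I_C = β·I_B = 23.8 mA.
But then V_CE = 14 − 23.8×0.68 = -2.15 V < V_CE(sat) = 0.2 V — impossible in the active region.
So the transistor is saturated. With V_CE = 0.2 V, I_C = (V_CC − 0.2)/R_C = 13.8/0.68 = 20.3 mA.
Check: β·I_B = 23.8 mA > I_C = 20.3 mA, confirming saturation.

saturation; I_C ≈ 20 mA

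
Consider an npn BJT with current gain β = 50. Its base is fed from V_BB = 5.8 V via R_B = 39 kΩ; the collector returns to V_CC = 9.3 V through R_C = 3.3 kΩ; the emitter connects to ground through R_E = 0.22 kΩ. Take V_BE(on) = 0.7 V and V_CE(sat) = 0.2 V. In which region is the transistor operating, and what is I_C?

Assume active: I_B = (5.8 − 0.7)/(39 + 51×0.22) = 0.102 mA, I_C = β·I_B = 5.08 mA.
Then V_CE = 9.3 − 5.08×3.3 − 5.18×0.22 = -8.6 V < 0.2 V — the active assumption fails.
Re-solve with V_CE = 0.2 V. KCL at the emitter: V_E/R_E = (V_BB−0.7−V_E)/R_B + (V_CC−0.2−V_E)/R_C, giving V_E = 0.593 V.
I_C = (V_CC − 0.2 − V_E)/R_C = (9.1 − 0.593)/3.3 = 2.58 mA.
Check: I_B = (5.1 − 0.593)/39 = 0.116 mA, and β·I_B = 5.78 mA > I_C, confirming saturation.

saturation; I_C ≈ 2.6 mA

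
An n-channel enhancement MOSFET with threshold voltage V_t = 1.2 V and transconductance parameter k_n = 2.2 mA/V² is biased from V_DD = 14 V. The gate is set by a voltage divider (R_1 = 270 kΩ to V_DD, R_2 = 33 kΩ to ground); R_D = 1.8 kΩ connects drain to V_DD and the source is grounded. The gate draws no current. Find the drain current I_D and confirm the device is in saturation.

V_G = V_DD·R_2/(R_1+R_2) = 14×33/303 = 1.52 V. With the source grounded, V_GS = V_G = 1.52 V.
Assume saturation: I_D = (k_n/2)(V_GS − V_t)² = (2.2/2)×(1.52 − 1.2)² = 1.1×0.325² = 0.116 mA.
V_DS = V_DD − I_D·R_D = 14 − 0.116×1.8 = 13.8 V.
Saturation requires V_DS ≥ V_GS − V_t = 0.325 V; 13.8 ≥ 0.325 ✓.

I_D ≈ 0.12 mA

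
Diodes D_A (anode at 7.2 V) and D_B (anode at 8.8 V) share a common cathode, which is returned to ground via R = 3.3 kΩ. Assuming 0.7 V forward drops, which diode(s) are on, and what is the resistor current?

Assume both conduct. Then node N would need to be at both 7.2−0.7 = 6.5 V and 8.8−0.7 = 8.1 V, which is impossible.
Assume only D_B conducts: V_N = 8.8 − 0.7 = 8.1 V, so I_R = 8.1/3.3 = 2.45 mA.
Check D_A: its anode-to-cathode voltage is 7.2 − 8.1 = -0.9 V < 0.7 V, so it is off. The assumption is consistent.

Only D_B conducts; I_R ≈ 2.5 mA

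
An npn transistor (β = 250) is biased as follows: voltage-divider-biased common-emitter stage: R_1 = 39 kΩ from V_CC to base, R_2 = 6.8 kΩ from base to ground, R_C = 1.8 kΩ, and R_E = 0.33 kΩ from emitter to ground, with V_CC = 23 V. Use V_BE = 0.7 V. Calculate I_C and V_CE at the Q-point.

Thevenize the base divider: V_Th = V_CC·R_2/(R_1+R_2) = 23×6.8/45.8 = 3.41 V, R_Th = R_1‖R_2 = 5.79 kΩ.
Base-emitter loop: V_Th = I_B·R_Th + V_BE + (β+1)I_B·R_E, so I_B = (3.41 − 0.7) / (5.79 + 251×0.33) = 0.0306 mA.
I_C = β·I_B = 250×0.0306 = 7.66 mA, and I_E = (β+1)I_B = 7.69 mA.
V_CE = V_CC − I_C·R_C − I_E·R_E = 23 − 7.66×1.8 − 7.69×0.33 = 6.68 V.
V_CE = 6.68 V > 0.2 V confirms active-region operation.

I_C ≈ 7.7 mA, V_CE ≈ 6.7 V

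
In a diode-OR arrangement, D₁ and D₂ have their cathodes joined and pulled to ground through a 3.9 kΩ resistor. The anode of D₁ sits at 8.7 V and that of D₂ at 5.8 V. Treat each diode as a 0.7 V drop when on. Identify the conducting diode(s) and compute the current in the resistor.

Only D₁ conducts; I_R ≈ 2.1 mA

Assume both conduct. Then node N would need to be at both 8.7−0.7 = 8 V and 5.8−0.7 = 5.1 V, which is impossible.
Assume only D₁ conducts: V_N = 8.7 − 0.7 = 8 V, so I_R = 8/3.9 = 2.05 mA.
Check D₂: its anode-to-cathode voltage is 5.8 − 8 = -2.2 V < 0.7 V, so it is off. The assumption is consistent.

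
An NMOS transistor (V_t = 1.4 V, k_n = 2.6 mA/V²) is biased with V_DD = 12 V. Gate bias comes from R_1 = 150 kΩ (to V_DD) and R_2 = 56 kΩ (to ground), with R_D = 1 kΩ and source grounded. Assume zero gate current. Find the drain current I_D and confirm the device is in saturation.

V_G = V_DD·R_2/(R_1+R_2) = 12×56/206 = 3.26 V. With the source grounded, V_GS = V_G = 3.26 V.
Assume saturation: I_D = (k_n/2)(V_GS − V_t)² = (2.6/2)×(3.26 − 1.4)² = 1.3×1.86² = 4.51 mA.
V_DS = V_DD − I_D·R_D = 12 − 4.51×1 = 7.49 V.
Saturation requires V_DS ≥ V_GS − V_t = 1.86 V; 7.49 ≥ 1.86 ✓.

I_D ≈ 4.5 mA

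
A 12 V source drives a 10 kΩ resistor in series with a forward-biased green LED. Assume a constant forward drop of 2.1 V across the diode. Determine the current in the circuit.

KVL around the loop: 12 = V_D + I·R = 2.1 + I × 10 kΩ.
So I = (12 − 2.1) / 10 kΩ = 9.9 / 10 = 0.99 mA.

I ≈ 0.99 mA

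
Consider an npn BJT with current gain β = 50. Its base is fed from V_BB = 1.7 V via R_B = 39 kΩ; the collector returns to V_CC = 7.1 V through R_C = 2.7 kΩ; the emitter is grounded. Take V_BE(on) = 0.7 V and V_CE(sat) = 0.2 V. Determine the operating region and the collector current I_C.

Assume active. Base-emitter loop: I_B = (V_BB − V_BE)/R_B = (1.7 − 0.7)/39 = 0.0256 mA.
I_C = β·I_B = 50×0.0256 = 1.28 mA.
V_CE = V_CC − I_C·R_C = 7.1 − 1.28×2.7 = 3.64 V > V_CE(sat), so the active-region assumption holds.

active; I_C ≈ 1.3 mA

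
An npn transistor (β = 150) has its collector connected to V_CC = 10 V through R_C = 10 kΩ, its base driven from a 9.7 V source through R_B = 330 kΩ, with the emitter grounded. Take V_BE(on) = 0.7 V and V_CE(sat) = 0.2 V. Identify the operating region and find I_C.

saturation; I_C ≈ 0.98 mA

Assume active: I_B = (9.7 − 0.7)/330 = 0.0273 mA, giving I_C = β·I_B = 4.09 mA.
But then V_CE = 10 − 4.09×10 = -30.9 V < V_CE(sat) = 0.2 V — impossible in the active region.
So the transistor is saturated. With V_CE = 0.2 V, I_C = (V_CC − 0.2)/R_C = 9.8/10 = 0.98 mA.
Check: β·I_B = 4.09 mA > I_C = 0.98 mA, confirming saturation.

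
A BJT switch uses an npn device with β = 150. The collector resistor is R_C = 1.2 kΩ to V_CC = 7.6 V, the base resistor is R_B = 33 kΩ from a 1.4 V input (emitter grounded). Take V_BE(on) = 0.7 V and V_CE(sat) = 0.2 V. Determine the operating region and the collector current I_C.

active; I_C ≈ 3.2 mA

Assume active. Base-emitter loop: I_B = (V_BB − V_BE)/R_B = (1.4 − 0.7)/33 = 0.0212 mA.
I_C = β·I_B = 150×0.0212 = 3.18 mA.
V_CE = V_CC − I_C·R_C = 7.6 − 3.18×1.2 = 3.78 V > V_CE(sat), so the active-region assumption holds.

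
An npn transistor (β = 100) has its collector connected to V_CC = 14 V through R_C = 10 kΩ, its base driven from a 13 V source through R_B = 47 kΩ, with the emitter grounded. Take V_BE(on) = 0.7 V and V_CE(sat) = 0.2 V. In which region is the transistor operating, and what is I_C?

Assume active: I_B = (13 − 0.7)/47 = 0.262 mA, giving I_C = β·I_B = 26.2 mA.
But then V_CE = 14 − 26.2×10 = -248 V < V_CE(sat) = 0.2 V — impossible in the active region.
So the transistor is saturated. With V_CE = 0.2 V, I_C = (V_CC − 0.2)/R_C = 13.8/10 = 1.38 mA.
Check: β·I_B = 26.2 mA > I_C = 1.38 mA, confirming saturation.

saturation; I_C ≈ 1.4 mA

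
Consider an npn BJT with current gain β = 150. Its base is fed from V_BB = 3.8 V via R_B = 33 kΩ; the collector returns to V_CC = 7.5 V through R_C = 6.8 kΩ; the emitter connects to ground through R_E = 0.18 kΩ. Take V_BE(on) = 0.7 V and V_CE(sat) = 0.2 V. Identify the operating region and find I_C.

saturation; I_C ≈ 1 mA

Assume active: I_B = (3.8 − 0.7)/(33 + 151×0.18) = 0.0515 mA, I_C = β·I_B = 7.73 mA.
Then V_CE = 7.5 − 7.73×6.8 − 7.78×0.18 = -46.4 V < 0.2 V — the active assumption fails.
Re-solve with V_CE = 0.2 V. KCL at the emitter: V_E/R_E = (V_BB−0.7−V_E)/R_B + (V_CC−0.2−V_E)/R_C, giving V_E = 0.204 V.
I_C = (V_CC − 0.2 − V_E)/R_C = (7.3 − 0.204)/6.8 = 1.04 mA.
Check: I_B = (3.1 − 0.204)/33 = 0.0878 mA, and β·I_B = 13.2 mA > I_C, confirming saturation.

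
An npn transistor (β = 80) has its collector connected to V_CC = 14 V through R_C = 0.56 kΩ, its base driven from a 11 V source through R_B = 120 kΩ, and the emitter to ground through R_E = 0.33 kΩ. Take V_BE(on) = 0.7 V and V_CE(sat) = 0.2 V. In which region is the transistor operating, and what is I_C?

Assume active. Base-emitter loop: I_B = (V_BB − V_BE)/(R_B + (β+1)R_E) = (11 − 0.7)/(120 + 81×0.33) = 0.0702 mA.
I_C = β·I_B = 80×0.0702 = 5.62 mA.
V_CE = V_CC − I_C·R_C − I_E·R_E = 14 − 5.62×0.56 − 5.69×0.33 = 8.98 V > V_CE(sat), so the active-region assumption holds.

active; I_C ≈ 5.6 mA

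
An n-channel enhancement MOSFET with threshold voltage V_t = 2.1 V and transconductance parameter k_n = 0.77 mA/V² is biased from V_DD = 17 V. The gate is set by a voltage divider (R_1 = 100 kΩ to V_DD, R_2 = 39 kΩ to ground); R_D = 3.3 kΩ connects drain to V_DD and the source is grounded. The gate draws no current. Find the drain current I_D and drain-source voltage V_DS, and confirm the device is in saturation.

V_G = V_DD·R_2/(R_1+R_2) = 17×39/139 = 4.77 V. With the source grounded, V_GS = V_G = 4.77 V.
Assume saturation: I_D = (k_n/2)(V_GS − V_t)² = (0.77/2)×(4.77 − 2.1)² = 0.385×2.67² = 2.74 mA.
V_DS = V_DD − I_D·R_D = 17 − 2.74×3.3 = 7.94 V.
Saturation requires V_DS ≥ V_GS − V_t = 2.67 V; 7.94 ≥ 2.67 ✓.

I_D ≈ 2.7 mA, V_DS ≈ 7.9 V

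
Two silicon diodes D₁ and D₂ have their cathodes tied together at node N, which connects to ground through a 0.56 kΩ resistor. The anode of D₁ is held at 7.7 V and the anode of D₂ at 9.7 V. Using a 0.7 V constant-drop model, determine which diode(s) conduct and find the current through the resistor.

Only D₂ conducts; I_R ≈ 16 mA

Assume both conduct. Then node N would need to be at both 7.7−0.7 = 7 V and 9.7−0.7 = 9 V, which is impossible.
Assume only D₂ conducts: V_N = 9.7 − 0.7 = 9 V, so I_R = 9/0.56 = 16.1 mA.
Check D₁: its anode-to-cathode voltage is 7.7 − 9 = -1.3 V < 0.7 V, so it is off. The assumption is consistent.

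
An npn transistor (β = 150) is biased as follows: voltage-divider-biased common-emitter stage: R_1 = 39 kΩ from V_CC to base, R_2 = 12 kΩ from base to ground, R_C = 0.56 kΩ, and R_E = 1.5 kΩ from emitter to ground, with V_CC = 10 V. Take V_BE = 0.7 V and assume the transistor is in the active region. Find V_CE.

Thevenize the base divider: V_Th = V_CC·R_2/(R_1+R_2) = 10×12/51 = 2.35 V, R_Th = R_1‖R_2 = 9.18 kΩ.
Base-emitter loop: V_Th = I_B·R_Th + V_BE + (β+1)I_B·R_E, so I_B = (2.35 − 0.7) / (9.18 + 151×1.5) = 0.00701 mA.
I_C = β·I_B = 150×0.00701 = 1.05 mA, and I_E = (β+1)I_B = 1.06 mA.
V_CE = V_CC − I_C·R_C − I_E·R_E = 10 − 1.05×0.56 − 1.06×1.5 = 7.82 V.
V_CE = 7.82 V > 0.2 V confirms active-region operation.

V_CE ≈ 7.8 V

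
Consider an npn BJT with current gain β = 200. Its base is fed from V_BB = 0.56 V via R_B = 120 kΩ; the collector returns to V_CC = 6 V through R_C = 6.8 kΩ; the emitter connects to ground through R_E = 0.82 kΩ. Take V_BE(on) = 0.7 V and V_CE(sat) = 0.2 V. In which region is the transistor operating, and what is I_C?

V_BB = 0.56 V ≤ V_BE(on) = 0.7 V, so the base-emitter junction is not forward biased.
The transistor is in cutoff: I_B = I_C = 0.

cutoff; I_C ≈ 0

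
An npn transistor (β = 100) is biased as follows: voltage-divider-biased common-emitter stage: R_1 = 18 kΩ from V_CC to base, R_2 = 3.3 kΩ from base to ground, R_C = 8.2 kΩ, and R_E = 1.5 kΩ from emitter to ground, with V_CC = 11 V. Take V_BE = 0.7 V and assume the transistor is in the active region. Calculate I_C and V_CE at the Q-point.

Thevenize the base divider: V_Th = V_CC·R_2/(R_1+R_2) = 11×3.3/21.3 = 1.7 V, R_Th = R_1‖R_2 = 2.79 kΩ.
Base-emitter loop: V_Th = I_B·R_Th + V_BE + (β+1)I_B·R_E, so I_B = (1.7 − 0.7) / (2.79 + 101×1.5) = 0.00651 mA.
I_C = β·I_B = 100×0.00651 = 0.651 mA, and I_E = (β+1)I_B = 0.657 mA.
V_CE = V_CC − I_C·R_C − I_E·R_E = 11 − 0.651×8.2 − 0.657×1.5 = 4.68 V.
V_CE = 4.68 V > 0.2 V confirms active-region operation.

I_C ≈ 0.65 mA, V_CE ≈ 4.7 V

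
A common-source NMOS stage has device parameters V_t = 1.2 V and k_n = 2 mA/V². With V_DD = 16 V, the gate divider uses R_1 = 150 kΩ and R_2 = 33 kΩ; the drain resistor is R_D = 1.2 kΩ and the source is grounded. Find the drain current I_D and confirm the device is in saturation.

I_D ≈ 2.8 mA

V_G = V_DD·R_2/(R_1+R_2) = 16×33/183 = 2.89 V. With the source grounded, V_GS = V_G = 2.89 V.
Assume saturation: I_D = (k_n/2)(V_GS − V_t)² = (2/2)×(2.89 − 1.2)² = 1×1.69² = 2.84 mA.
V_DS = V_DD − I_D·R_D = 16 − 2.84×1.2 = 12.6 V.
Saturation requires V_DS ≥ V_GS − V_t = 1.69 V; 12.6 ≥ 1.69 ✓.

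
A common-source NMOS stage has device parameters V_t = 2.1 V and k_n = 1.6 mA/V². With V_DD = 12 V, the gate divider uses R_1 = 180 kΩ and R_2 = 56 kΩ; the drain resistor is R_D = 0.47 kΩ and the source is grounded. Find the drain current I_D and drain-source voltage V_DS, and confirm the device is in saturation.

I_D ≈ 0.45 mA, V_DS ≈ 12 V

V_G = V_DD·R_2/(R_1+R_2) = 12×56/236 = 2.85 V. With the source grounded, V_GS = V_G = 2.85 V.
Assume saturation: I_D = (k_n/2)(V_GS − V_t)² = (1.6/2)×(2.85 − 2.1)² = 0.8×0.747² = 0.447 mA.
V_DS = V_DD − I_D·R_D = 12 − 0.447×0.47 = 11.8 V.
Saturation requires V_DS ≥ V_GS − V_t = 0.747 V; 11.8 ≥ 0.747 ✓.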